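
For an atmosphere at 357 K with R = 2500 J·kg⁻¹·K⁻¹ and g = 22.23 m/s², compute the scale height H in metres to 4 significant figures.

The scale height of an isothermal atmosphere is H = RT/g.
H = 2500 × 357 / 22.23 = 892500/22.23 = 40148 m.

H ≈ 40150 m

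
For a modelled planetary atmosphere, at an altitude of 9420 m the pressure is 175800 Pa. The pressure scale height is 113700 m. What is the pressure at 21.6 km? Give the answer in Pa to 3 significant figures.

P ≈ 158000 Pa

Between two levels, P₂ = P₁ exp(−Δz/H) with Δz = z₂ − z₁.
Δz = 21600 − 9420.0 = 12180 m; Δz/H = 12180/113700 = 0.10712.
P₂ = 175800 × exp(−0.10712) = 175800 × 0.89842 = 157940 Pa.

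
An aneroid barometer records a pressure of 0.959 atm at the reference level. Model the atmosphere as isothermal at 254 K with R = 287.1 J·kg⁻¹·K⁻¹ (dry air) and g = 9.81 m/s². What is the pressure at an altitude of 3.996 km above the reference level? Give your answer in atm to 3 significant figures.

Scale height: H = RT/g = 287.1 × 254 / 9.81 = 7433.6 m.
Barometric formula: P = P₀ exp(−z/H).
z/H = 3996.0/7433.6 = 0.53756; exp(−0.53756) = 0.58417.
P = 0.959 × 0.58417 = 0.56022 atm.

P ≈ 0.560 atm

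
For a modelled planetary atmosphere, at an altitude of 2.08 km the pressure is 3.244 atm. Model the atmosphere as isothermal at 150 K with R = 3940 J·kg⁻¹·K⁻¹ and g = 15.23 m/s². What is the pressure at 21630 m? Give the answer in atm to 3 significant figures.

P ≈ 1.96 atm

Scale height: H = RT/g = 3940 × 150 / 15.23 = 38805 m.
Between two levels, P₂ = P₁ exp(−Δz/H) with Δz = z₂ − z₁.
Δz = 21630 − 2080.0 = 19550 m; Δz/H = 19550/38805 = 0.50380.
P₂ = 3.244 × exp(−0.50380) = 3.244 × 0.60423 = 1.9601 atm.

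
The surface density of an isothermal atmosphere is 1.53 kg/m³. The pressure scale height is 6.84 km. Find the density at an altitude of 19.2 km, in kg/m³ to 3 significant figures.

In an isothermal atmosphere, density decays like pressure: ρ = ρ₀ exp(−z/H).
z/H = 19200/6840.0 = 2.8070; exp(−2.8070) = 0.060386.
ρ = 1.53 × 0.060386 = 0.092391 kg/m³.

ρ ≈ 0.0924 kg/m³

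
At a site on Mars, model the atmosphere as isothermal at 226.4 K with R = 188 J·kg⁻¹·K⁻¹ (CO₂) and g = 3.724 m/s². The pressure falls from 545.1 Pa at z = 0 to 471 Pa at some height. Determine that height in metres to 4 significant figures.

Scale height: H = RT/g = 188 × 226.4 / 3.724 = 11429 m.
Invert the barometric formula: z = H ln(P₀/P).
P₀/P = 545.1/471 = 1.1573; ln(1.1573) = 0.14609.
z = 11429 × 0.14609 = 1669.7 m.

z ≈ 1670 m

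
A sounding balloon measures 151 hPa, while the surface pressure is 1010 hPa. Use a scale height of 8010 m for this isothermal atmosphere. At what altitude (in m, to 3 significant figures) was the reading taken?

z ≈ 15200 m

Invert the barometric formula: z = H ln(P₀/P).
P₀/P = 1010/151 = 6.6887; ln(6.6887) = 1.9004.
z = 8010.0 × 1.9004 = 15222 m.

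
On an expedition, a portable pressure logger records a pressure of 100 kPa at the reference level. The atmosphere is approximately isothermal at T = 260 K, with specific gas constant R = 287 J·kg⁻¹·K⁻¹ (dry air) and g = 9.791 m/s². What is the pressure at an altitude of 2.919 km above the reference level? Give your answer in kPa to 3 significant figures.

Scale height: H = RT/g = 287 × 260 / 9.791 = 7621.3 m.
Barometric formula: P = P₀ exp(−z/H).
z/H = 2919.0/7621.3 = 0.38301; exp(−0.38301) = 0.68181.
P = 100 × 0.68181 = 68.181 kPa.

P ≈ 68.2 kPa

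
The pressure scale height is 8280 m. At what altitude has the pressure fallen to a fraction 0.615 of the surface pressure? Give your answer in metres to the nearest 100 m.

Set P/P₀ = exp(−z/H) = 0.615, so z = −H ln(0.615).
−ln(0.615) = 0.48613; z = 8280.0 × 0.48613 = 4025.2 m.

z ≈ 4000 m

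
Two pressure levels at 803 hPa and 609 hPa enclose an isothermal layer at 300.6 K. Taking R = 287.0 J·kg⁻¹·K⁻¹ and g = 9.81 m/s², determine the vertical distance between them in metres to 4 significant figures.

Δz ≈ 2432 m

Hypsometric equation: Δz = (R T̄/g) ln(P₁/P₂).
R T̄/g = 287.0 × 300.6 / 9.81 = 8794.3 m.
ln(803/609) = ln(1.3186) = 0.27657.
Δz = 8794.3 × 0.27657 = 2432.2 m.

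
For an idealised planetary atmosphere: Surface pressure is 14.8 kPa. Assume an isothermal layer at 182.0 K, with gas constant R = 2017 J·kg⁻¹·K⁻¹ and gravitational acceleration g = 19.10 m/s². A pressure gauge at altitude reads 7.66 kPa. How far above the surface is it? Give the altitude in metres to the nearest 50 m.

z ≈ 12650 m

Scale height: H = RT/g = 2017 × 182.0 / 19.10 = 19220 m.
Invert the barometric formula: z = H ln(P₀/P).
P₀/P = 14.8/7.66 = 1.9321; ln(1.9321) = 0.65861.
z = 19220 × 0.65861 = 12658 m.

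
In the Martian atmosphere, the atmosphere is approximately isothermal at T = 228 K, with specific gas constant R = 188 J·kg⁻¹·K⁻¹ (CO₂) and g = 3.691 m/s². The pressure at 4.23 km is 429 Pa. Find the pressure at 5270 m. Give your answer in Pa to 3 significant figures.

Scale height: H = RT/g = 188 × 228 / 3.691 = 11613 m.
Between two levels, P₂ = P₁ exp(−Δz/H) with Δz = z₂ − z₁.
Δz = 5270.0 − 4230.0 = 1040.0 m; Δz/H = 1040.0/11613 = 0.089555.
P₂ = 429 × exp(−0.089555) = 429 × 0.91434 = 392.25 Pa.

P ≈ 392 Pa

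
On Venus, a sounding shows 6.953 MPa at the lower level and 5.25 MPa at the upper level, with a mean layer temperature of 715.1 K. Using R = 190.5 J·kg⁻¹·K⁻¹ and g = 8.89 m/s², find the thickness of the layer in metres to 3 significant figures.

Δz ≈ 4310 m

Hypsometric equation: Δz = (R T̄/g) ln(P₁/P₂).
R T̄/g = 190.5 × 715.1 / 8.89 = 15324 m.
ln(6.953/5.25) = ln(1.3244) = 0.28096.
Δz = 15324 × 0.28096 = 4305.4 m.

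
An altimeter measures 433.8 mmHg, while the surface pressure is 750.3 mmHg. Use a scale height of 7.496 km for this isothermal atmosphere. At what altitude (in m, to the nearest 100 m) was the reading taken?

z ≈ 4100 m

Invert the barometric formula: z = H ln(P₀/P).
P₀/P = 750.3/433.8 = 1.7296; ln(1.7296) = 0.54789.
z = 7496.0 × 0.54789 = 4107.0 m.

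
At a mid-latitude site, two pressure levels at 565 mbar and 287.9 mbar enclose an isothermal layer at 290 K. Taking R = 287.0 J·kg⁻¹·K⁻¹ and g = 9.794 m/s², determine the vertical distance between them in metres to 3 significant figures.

Δz ≈ 5730 m

Hypsometric equation: Δz = (R T̄/g) ln(P₁/P₂).
R T̄/g = 287.0 × 290 / 9.794 = 8498.1 m.
ln(565/287.9) = ln(1.9625) = 0.67422.
Δz = 8498.1 × 0.67422 = 5729.6 m.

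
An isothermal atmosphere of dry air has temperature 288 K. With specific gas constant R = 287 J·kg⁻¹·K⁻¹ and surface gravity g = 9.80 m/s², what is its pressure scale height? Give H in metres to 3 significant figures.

H ≈ 8430 m

The scale height of an isothermal atmosphere is H = RT/g.
H = 287 × 288 / 9.80 = 82656/9.80 = 8434.3 m.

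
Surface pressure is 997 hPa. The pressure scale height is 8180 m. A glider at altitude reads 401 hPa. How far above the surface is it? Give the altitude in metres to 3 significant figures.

Invert the barometric formula: z = H ln(P₀/P).
P₀/P = 997/401 = 2.4863; ln(2.4863) = 0.91080.
z = 8180.0 × 0.91080 = 7450.3 m.

z ≈ 7450 m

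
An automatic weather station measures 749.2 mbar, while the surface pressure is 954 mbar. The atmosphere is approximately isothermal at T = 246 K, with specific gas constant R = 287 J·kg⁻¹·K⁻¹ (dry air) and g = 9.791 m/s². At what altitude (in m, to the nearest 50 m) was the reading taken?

Scale height: H = RT/g = 287 × 246 / 9.791 = 7210.9 m.
Invert the barometric formula: z = H ln(P₀/P).
P₀/P = 954/749.2 = 1.2734; ln(1.2734) = 0.24169.
z = 7210.9 × 0.24169 = 1742.8 m.

z ≈ 1750 m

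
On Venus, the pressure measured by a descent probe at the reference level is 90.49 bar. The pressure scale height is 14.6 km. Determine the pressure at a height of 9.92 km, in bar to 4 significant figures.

P ≈ 45.87 bar

Barometric formula: P = P₀ exp(−z/H).
z/H = 9920.0/14600 = 0.67945; exp(−0.67945) = 0.50690.
P = 90.49 × 0.50690 = 45.869 bar.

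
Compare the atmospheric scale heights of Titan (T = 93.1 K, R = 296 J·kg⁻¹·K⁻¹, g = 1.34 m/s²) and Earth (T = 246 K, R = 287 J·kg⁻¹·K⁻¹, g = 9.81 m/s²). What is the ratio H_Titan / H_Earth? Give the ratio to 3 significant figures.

H_Titan/H_Earth ≈ 2.86

H = RT/g for each body.
H_Titan = 296 × 93.1 / 1.34 = 20565 m.
H_Earth = 287 × 246 / 9.81 = 7196.9 m.
H_Titan/H_Earth = 20565/7196.9 = 2.8575.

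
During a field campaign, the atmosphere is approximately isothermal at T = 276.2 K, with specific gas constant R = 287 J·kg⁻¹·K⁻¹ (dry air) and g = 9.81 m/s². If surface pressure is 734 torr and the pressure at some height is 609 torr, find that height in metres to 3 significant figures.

z ≈ 1510 m

Scale height: H = RT/g = 287 × 276.2 / 9.81 = 8080.5 m.
Invert the barometric formula: z = H ln(P₀/P).
P₀/P = 734/609 = 1.2053; ln(1.2053) = 0.18673.
z = 8080.5 × 0.18673 = 1508.9 m.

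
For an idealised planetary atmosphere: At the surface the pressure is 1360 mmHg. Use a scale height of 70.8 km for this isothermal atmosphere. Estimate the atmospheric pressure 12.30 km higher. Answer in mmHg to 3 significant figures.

P ≈ 1140 mmHg

Barometric formula: P = P₀ exp(−z/H).
z/H = 12300/70800 = 0.17373; exp(−0.17373) = 0.84052.
P = 1360 × 0.84052 = 1143.1 mmHg.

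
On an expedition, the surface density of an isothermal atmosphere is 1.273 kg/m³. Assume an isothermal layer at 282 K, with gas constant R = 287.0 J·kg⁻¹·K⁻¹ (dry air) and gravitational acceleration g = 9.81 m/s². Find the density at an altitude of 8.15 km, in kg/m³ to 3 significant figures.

Scale height: H = RT/g = 287.0 × 282 / 9.81 = 8250.2 m.
In an isothermal atmosphere, density decays like pressure: ρ = ρ₀ exp(−z/H).
z/H = 8150.0/8250.2 = 0.98785; exp(−0.98785) = 0.37238.
ρ = 1.273 × 0.37238 = 0.47404 kg/m³.

ρ ≈ 0.474 kg/m³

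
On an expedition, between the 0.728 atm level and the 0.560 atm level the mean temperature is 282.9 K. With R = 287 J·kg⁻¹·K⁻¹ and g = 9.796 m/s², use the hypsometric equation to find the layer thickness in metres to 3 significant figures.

Δz ≈ 2170 m

Hypsometric equation: Δz = (R T̄/g) ln(P₁/P₂).
R T̄/g = 287 × 282.9 / 9.796 = 8288.3 m.
ln(0.728/0.560) = ln(1.3000) = 0.26236.
Δz = 8288.3 × 0.26236 = 2174.5 m.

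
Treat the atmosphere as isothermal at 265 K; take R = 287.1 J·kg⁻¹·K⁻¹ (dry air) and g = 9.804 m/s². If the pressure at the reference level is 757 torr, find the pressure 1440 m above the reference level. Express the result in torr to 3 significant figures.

Scale height: H = RT/g = 287.1 × 265 / 9.804 = 7760.3 m.
Barometric formula: P = P₀ exp(−z/H).
z/H = 1440.0/7760.3 = 0.18556; exp(−0.18556) = 0.83064.
P = 757 × 0.83064 = 628.79 torr.

P ≈ 629 torr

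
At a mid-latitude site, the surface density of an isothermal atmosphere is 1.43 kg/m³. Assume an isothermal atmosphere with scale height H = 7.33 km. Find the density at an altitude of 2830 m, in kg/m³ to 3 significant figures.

In an isothermal atmosphere, density decays like pressure: ρ = ρ₀ exp(−z/H).
z/H = 2830.0/7330.0 = 0.38608; exp(−0.38608) = 0.67972.
ρ = 1.43 × 0.67972 = 0.97200 kg/m³.

ρ ≈ 0.972 kg/m³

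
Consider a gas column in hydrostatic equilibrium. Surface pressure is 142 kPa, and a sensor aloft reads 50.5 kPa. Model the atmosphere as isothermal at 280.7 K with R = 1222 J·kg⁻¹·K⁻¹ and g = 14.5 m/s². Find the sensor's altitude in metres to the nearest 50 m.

z ≈ 24450 m

Scale height: H = RT/g = 1222 × 280.7 / 14.5 = 23656 m.
Invert the barometric formula: z = H ln(P₀/P).
P₀/P = 142/50.5 = 2.8119; ln(2.8119) = 1.0339.
z = 23656 × 1.0339 = 24458 m.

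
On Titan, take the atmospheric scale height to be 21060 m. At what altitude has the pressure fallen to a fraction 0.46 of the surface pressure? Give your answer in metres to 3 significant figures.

Set P/P₀ = exp(−z/H) = 0.46, so z = −H ln(0.46).
−ln(0.46) = 0.77653; z = 21060 × 0.77653 = 16354 m.

z ≈ 16400 m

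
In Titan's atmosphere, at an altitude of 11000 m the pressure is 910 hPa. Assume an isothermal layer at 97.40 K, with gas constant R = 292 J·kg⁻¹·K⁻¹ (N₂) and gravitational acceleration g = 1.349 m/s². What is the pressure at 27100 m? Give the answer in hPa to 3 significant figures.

Scale height: H = RT/g = 292 × 97.40 / 1.349 = 21083 m.
Between two levels, P₂ = P₁ exp(−Δz/H) with Δz = z₂ − z₁.
Δz = 27100 − 11000 = 16100 m; Δz/H = 16100/21083 = 0.76365.
P₂ = 910 × exp(−0.76365) = 910 × 0.46596 = 424.02 hPa.

P ≈ 424 hPa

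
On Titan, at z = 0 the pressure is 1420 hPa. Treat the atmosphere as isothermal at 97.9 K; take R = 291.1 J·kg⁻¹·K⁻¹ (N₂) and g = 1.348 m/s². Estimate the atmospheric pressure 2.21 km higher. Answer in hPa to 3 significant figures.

P ≈ 1280 hPa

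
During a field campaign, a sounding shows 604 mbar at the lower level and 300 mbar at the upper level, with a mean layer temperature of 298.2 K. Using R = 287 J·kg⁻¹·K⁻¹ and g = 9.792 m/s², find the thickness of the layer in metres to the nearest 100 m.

Δz ≈ 6100 m

Hypsometric equation: Δz = (R T̄/g) ln(P₁/P₂).
R T̄/g = 287 × 298.2 / 9.792 = 8740.1 m.
ln(604/300) = ln(2.0133) = 0.69978.
Δz = 8740.1 × 0.69978 = 6116.1 m.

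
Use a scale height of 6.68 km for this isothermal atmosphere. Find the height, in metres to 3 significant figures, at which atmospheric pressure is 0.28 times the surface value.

z ≈ 8500 m

Set P/P₀ = exp(−z/H) = 0.28, so z = −H ln(0.28).
−ln(0.28) = 1.2730; z = 6680.0 × 1.2730 = 8503.6 m.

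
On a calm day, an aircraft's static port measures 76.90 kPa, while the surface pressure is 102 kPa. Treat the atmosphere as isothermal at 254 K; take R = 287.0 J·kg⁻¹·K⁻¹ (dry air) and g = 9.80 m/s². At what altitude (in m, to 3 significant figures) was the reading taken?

Scale height: H = RT/g = 287.0 × 254 / 9.80 = 7438.6 m.
Invert the barometric formula: z = H ln(P₀/P).
P₀/P = 102/76.90 = 1.3264; ln(1.3264) = 0.28247.
z = 7438.6 × 0.28247 = 2101.2 m.

z ≈ 2100 m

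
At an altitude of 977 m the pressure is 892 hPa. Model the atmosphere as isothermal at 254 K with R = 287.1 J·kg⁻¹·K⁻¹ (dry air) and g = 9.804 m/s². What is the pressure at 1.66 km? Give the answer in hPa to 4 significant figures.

Scale height: H = RT/g = 287.1 × 254 / 9.804 = 7438.1 m.
Between two levels, P₂ = P₁ exp(−Δz/H) with Δz = z₂ − z₁.
Δz = 1660.0 − 977.00 = 683.00 m; Δz/H = 683.00/7438.1 = 0.091825.
P₂ = 892 × exp(−0.091825) = 892 × 0.91226 = 813.74 hPa.

P ≈ 813.7 hPa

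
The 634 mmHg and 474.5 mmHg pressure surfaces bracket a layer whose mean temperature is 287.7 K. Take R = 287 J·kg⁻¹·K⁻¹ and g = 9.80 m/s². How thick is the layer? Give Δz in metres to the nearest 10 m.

Δz ≈ 2440 m

Hypsometric equation: Δz = (R T̄/g) ln(P₁/P₂).
R T̄/g = 287 × 287.7 / 9.80 = 8425.5 m.
ln(634/474.5) = ln(1.3361) = 0.28975.
Δz = 8425.5 × 0.28975 = 2441.3 m.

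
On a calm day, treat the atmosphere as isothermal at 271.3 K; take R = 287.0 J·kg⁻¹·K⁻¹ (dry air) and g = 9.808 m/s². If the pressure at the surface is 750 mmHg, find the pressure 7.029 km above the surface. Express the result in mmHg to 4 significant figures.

P ≈ 309.4 mmHg

Scale height: H = RT/g = 287.0 × 271.3 / 9.808 = 7938.7 m.
Barometric formula: P = P₀ exp(−z/H).
z/H = 7029.0/7938.7 = 0.88541; exp(−0.88541) = 0.41254.
P = 750 × 0.41254 = 309.41 mmHg.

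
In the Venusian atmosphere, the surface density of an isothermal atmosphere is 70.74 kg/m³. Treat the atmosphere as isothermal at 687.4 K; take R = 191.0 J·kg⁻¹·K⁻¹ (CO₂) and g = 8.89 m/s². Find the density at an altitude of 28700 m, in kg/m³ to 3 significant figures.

ρ ≈ 10.1 kg/m³

Scale height: H = RT/g = 191.0 × 687.4 / 8.89 = 14769 m.
In an isothermal atmosphere, density decays like pressure: ρ = ρ₀ exp(−z/H).
z/H = 28700/14769 = 1.9433; exp(−1.9433) = 0.14323.
ρ = 70.74 × 0.14323 = 10.132 kg/m³.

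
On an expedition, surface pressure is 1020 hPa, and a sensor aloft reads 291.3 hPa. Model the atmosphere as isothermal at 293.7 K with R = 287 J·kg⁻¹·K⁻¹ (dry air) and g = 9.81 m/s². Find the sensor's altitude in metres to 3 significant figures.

z ≈ 10800 m

Scale height: H = RT/g = 287 × 293.7 / 9.81 = 8592.4 m.
Invert the barometric formula: z = H ln(P₀/P).
P₀/P = 1020/291.3 = 3.5015; ln(3.5015) = 1.2532.
z = 8592.4 × 1.2532 = 10768 m.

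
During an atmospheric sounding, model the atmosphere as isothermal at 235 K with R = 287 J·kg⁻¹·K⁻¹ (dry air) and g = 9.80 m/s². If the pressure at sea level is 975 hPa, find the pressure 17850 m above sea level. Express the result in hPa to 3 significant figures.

Scale height: H = RT/g = 287 × 235 / 9.80 = 6882.1 m.
Barometric formula: P = P₀ exp(−z/H).
z/H = 17850/6882.1 = 2.5937; exp(−2.5937) = 0.074743.
P = 975 × 0.074743 = 72.874 hPa.

P ≈ 72.9 hPa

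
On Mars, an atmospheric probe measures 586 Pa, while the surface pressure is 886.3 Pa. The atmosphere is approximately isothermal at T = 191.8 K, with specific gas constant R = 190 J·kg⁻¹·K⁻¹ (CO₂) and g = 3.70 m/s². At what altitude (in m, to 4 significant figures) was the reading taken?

Scale height: H = RT/g = 190 × 191.8 / 3.70 = 9849.2 m.
Invert the barometric formula: z = H ln(P₀/P).
P₀/P = 886.3/586 = 1.5125; ln(1.5125) = 0.41376.
z = 9849.2 × 0.41376 = 4075.2 m.

z ≈ 4075 m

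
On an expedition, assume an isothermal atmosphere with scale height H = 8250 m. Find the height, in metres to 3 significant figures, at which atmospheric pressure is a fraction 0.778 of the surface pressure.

Set P/P₀ = exp(−z/H) = 0.778, so z = −H ln(0.778).
−ln(0.778) = 0.25103; z = 8250.0 × 0.25103 = 2071.0 m.

z ≈ 2070 m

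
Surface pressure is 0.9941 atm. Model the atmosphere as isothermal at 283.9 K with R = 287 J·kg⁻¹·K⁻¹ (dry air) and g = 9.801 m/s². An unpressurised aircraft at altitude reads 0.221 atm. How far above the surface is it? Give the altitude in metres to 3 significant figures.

z ≈ 12500 m

Scale height: H = RT/g = 287 × 283.9 / 9.801 = 8313.4 m.
Invert the barometric formula: z = H ln(P₀/P).
P₀/P = 0.9941/0.221 = 4.4982; ln(4.4982) = 1.5037.
z = 8313.4 × 1.5037 = 12501 m.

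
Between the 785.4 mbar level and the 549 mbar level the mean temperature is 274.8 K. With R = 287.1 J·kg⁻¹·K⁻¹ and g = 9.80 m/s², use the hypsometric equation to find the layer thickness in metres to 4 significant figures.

Hypsometric equation: Δz = (R T̄/g) ln(P₁/P₂).
R T̄/g = 287.1 × 274.8 / 9.80 = 8050.5 m.
ln(785.4/549) = ln(1.4306) = 0.35809.
Δz = 8050.5 × 0.35809 = 2882.8 m.

Δz ≈ 2883 m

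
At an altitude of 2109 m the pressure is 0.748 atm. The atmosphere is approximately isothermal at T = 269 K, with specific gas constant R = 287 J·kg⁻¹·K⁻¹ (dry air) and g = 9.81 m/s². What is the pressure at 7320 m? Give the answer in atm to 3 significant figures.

Scale height: H = RT/g = 287 × 269 / 9.81 = 7869.8 m.
Between two levels, P₂ = P₁ exp(−Δz/H) with Δz = z₂ − z₁.
Δz = 7320.0 − 2109.0 = 5211.0 m; Δz/H = 5211.0/7869.8 = 0.66215.
P₂ = 0.748 × exp(−0.66215) = 0.748 × 0.51574 = 0.38577 atm.

P ≈ 0.386 atm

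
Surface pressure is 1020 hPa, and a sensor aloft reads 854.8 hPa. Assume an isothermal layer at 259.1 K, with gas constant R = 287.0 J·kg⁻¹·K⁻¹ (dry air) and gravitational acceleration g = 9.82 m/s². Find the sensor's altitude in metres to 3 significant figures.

Scale height: H = RT/g = 287.0 × 259.1 / 9.82 = 7572.5 m.
Invert the barometric formula: z = H ln(P₀/P).
P₀/P = 1020/854.8 = 1.1933; ln(1.1933) = 0.17672.
z = 7572.5 × 0.17672 = 1338.2 m.

z ≈ 1340 m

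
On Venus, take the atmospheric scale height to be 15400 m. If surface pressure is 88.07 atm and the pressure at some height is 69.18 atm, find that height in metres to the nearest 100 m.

z ≈ 3700 m

Invert the barometric formula: z = H ln(P₀/P).
P₀/P = 88.07/69.18 = 1.2731; ln(1.2731) = 0.24145.
z = 15400 × 0.24145 = 3718.3 m.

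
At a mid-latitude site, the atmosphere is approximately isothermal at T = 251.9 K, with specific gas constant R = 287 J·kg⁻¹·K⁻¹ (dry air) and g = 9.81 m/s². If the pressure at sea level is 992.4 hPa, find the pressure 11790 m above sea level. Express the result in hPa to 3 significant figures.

Scale height: H = RT/g = 287 × 251.9 / 9.81 = 7369.6 m.
Barometric formula: P = P₀ exp(−z/H).
z/H = 11790/7369.6 = 1.5998; exp(−1.5998) = 0.20194.
P = 992.4 × 0.20194 = 200.41 hPa.

P ≈ 200 hPa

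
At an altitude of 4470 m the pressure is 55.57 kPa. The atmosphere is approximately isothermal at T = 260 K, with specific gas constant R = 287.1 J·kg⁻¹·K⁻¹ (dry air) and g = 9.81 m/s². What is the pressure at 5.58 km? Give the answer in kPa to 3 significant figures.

Scale height: H = RT/g = 287.1 × 260 / 9.81 = 7609.2 m.
Between two levels, P₂ = P₁ exp(−Δz/H) with Δz = z₂ − z₁.
Δz = 5580.0 − 4470.0 = 1110.0 m; Δz/H = 1110.0/7609.2 = 0.14588.
P₂ = 55.57 × exp(−0.14588) = 55.57 × 0.86426 = 48.027 kPa.

P ≈ 48.0 kPa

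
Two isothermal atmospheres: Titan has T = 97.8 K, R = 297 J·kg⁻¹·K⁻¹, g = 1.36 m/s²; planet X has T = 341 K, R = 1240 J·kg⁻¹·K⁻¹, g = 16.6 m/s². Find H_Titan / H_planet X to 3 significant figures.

H_Titan/H_planet X ≈ 0.838

H = RT/g for each body.
H_Titan = 297 × 97.8 / 1.36 = 21358 m.
H_planet X = 1240 × 341 / 16.6 = 25472 m.
H_Titan/H_planet X = 21358/25472 = 0.83849.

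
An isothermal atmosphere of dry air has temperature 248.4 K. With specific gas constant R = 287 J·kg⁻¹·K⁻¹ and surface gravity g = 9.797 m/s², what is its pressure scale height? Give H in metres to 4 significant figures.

H ≈ 7277 m

The scale height of an isothermal atmosphere is H = RT/g.
H = 287 × 248.4 / 9.797 = 71291/9.797 = 7276.8 m.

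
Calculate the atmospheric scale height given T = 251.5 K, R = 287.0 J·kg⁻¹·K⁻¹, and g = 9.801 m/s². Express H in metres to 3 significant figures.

The scale height of an isothermal atmosphere is H = RT/g.
H = 287.0 × 251.5 / 9.801 = 72180/9.801 = 7364.6 m.

H ≈ 7360 m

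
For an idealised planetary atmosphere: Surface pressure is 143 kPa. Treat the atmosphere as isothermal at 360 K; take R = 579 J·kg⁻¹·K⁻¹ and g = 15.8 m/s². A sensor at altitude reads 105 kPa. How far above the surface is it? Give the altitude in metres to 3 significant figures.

Scale height: H = RT/g = 579 × 360 / 15.8 = 13192 m.
Invert the barometric formula: z = H ln(P₀/P).
P₀/P = 143/105 = 1.3619; ln(1.3619) = 0.30888.
z = 13192 × 0.30888 = 4074.7 m.

z ≈ 4070 m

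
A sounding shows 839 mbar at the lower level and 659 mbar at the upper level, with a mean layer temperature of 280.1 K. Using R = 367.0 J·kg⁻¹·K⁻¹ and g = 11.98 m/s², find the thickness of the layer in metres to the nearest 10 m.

Hypsometric equation: Δz = (R T̄/g) ln(P₁/P₂).
R T̄/g = 367.0 × 280.1 / 11.98 = 8580.7 m.
ln(839/659) = ln(1.2731) = 0.24145.
Δz = 8580.7 × 0.24145 = 2071.8 m.

Δz ≈ 2070 m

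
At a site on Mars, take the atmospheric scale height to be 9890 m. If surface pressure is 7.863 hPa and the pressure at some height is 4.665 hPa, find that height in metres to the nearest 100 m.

Invert the barometric formula: z = H ln(P₀/P).
P₀/P = 7.863/4.665 = 1.6855; ln(1.6855) = 0.52206.
z = 9890.0 × 0.52206 = 5163.2 m.

z ≈ 5200 m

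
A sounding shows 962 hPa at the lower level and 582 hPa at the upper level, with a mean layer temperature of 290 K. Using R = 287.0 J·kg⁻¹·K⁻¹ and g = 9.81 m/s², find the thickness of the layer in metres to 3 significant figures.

Δz ≈ 4260 m

Hypsometric equation: Δz = (R T̄/g) ln(P₁/P₂).
R T̄/g = 287.0 × 290 / 9.81 = 8484.2 m.
ln(962/582) = ln(1.6529) = 0.50253.
Δz = 8484.2 × 0.50253 = 4263.6 m.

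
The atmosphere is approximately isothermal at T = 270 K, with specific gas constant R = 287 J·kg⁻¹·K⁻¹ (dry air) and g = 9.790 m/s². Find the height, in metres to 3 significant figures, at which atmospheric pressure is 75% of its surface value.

Scale height: H = RT/g = 287 × 270 / 9.790 = 7915.2 m.
Set P/P₀ = exp(−z/H) = 0.75, so z = −H ln(0.75).
−ln(0.75) = 0.28768; z = 7915.2 × 0.28768 = 2277.0 m.

z ≈ 2280 m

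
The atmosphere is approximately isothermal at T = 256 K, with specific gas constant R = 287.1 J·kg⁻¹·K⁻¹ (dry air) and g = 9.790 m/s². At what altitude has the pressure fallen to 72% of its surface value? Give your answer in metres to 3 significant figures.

Scale height: H = RT/g = 287.1 × 256 / 9.790 = 7507.4 m.
Set P/P₀ = exp(−z/H) = 0.72, so z = −H ln(0.72).
−ln(0.72) = 0.32850; z = 7507.4 × 0.32850 = 2466.2 m.

z ≈ 2470 m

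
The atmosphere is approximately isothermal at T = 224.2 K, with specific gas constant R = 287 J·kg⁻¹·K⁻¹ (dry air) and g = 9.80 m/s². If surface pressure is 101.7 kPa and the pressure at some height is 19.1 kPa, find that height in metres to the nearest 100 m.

Scale height: H = RT/g = 287 × 224.2 / 9.80 = 6565.9 m.
Invert the barometric formula: z = H ln(P₀/P).
P₀/P = 101.7/19.1 = 5.3246; ln(5.3246) = 1.6723.
z = 6565.9 × 1.6723 = 10980 m.

z ≈ 11000 m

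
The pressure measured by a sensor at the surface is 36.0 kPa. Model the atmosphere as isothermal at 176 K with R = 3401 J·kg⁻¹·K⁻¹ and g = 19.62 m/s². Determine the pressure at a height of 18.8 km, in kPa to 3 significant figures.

P ≈ 19.4 kPa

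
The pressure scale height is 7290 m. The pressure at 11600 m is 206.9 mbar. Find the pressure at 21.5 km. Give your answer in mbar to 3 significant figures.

Between two levels, P₂ = P₁ exp(−Δz/H) with Δz = z₂ − z₁.
Δz = 21500 − 11600 = 9900.0 m; Δz/H = 9900.0/7290.0 = 1.3580.
P₂ = 206.9 × exp(−1.3580) = 206.9 × 0.25717 = 53.208 mbar.

P ≈ 53.2 mbar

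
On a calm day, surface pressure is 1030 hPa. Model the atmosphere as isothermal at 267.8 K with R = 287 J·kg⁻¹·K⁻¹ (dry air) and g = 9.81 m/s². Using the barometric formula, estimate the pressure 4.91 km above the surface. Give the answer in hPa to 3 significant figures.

Scale height: H = RT/g = 287 × 267.8 / 9.81 = 7834.7 m.
Barometric formula: P = P₀ exp(−z/H).
z/H = 4910.0/7834.7 = 0.62670; exp(−0.62670) = 0.53435.
P = 1030 × 0.53435 = 550.38 hPa.

P ≈ 550 hPa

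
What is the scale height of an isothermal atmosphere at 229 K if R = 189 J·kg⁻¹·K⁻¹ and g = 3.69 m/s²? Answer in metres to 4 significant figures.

H ≈ 11730 m

The scale height of an isothermal atmosphere is H = RT/g.
H = 189 × 229 / 3.69 = 43281/3.69 = 11729 m.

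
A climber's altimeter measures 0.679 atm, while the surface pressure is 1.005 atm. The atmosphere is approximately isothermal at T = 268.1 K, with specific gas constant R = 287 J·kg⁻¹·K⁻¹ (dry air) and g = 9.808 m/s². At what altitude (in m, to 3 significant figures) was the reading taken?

z ≈ 3080 m

Scale height: H = RT/g = 287 × 268.1 / 9.808 = 7845.1 m.
Invert the barometric formula: z = H ln(P₀/P).
P₀/P = 1.005/0.679 = 1.4801; ln(1.4801) = 0.39211.
z = 7845.1 × 0.39211 = 3076.1 m.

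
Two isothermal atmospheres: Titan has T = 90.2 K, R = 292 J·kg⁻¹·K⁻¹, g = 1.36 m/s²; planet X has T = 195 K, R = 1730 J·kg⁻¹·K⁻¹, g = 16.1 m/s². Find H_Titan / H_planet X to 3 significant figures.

H_Titan/H_planet X ≈ 0.924

H = RT/g for each body.
H_Titan = 292 × 90.2 / 1.36 = 19366 m.
H_planet X = 1730 × 195 / 16.1 = 20953 m.
H_Titan/H_planet X = 19366/20953 = 0.92426.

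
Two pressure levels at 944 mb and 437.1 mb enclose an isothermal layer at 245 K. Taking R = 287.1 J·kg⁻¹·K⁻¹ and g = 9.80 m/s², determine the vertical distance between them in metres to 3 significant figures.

Hypsometric equation: Δz = (R T̄/g) ln(P₁/P₂).
R T̄/g = 287.1 × 245 / 9.80 = 7177.5 m.
ln(944/437.1) = ln(2.1597) = 0.76997.
Δz = 7177.5 × 0.76997 = 5526.5 m.

Δz ≈ 5530 m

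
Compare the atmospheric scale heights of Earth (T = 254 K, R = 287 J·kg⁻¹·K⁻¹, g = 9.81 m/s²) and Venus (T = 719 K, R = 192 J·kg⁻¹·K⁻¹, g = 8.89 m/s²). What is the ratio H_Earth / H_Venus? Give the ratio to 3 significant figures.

H = RT/g for each body.
H_Earth = 287 × 254 / 9.81 = 7431.0 m.
H_Venus = 192 × 719 / 8.89 = 15528 m.
H_Earth/H_Venus = 7431.0/15528 = 0.47855.

H_Earth/H_Venus ≈ 0.479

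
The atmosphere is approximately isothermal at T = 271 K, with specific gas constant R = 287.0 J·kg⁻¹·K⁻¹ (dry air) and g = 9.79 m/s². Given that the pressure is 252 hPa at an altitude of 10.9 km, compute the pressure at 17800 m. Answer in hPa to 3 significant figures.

P ≈ 106 hPa

Scale height: H = RT/g = 287.0 × 271 / 9.79 = 7944.5 m.
Between two levels, P₂ = P₁ exp(−Δz/H) with Δz = z₂ − z₁.
Δz = 17800 − 10900 = 6900.0 m; Δz/H = 6900.0/7944.5 = 0.86853.
P₂ = 252 × exp(−0.86853) = 252 × 0.41957 = 105.73 hPa.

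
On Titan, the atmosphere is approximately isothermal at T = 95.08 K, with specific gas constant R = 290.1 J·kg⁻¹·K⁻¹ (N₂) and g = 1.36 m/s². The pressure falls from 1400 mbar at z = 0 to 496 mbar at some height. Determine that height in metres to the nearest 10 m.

z ≈ 21050 m

Scale height: H = RT/g = 290.1 × 95.08 / 1.36 = 20281 m.
Invert the barometric formula: z = H ln(P₀/P).
P₀/P = 1400/496 = 2.8226; ln(2.8226) = 1.0377.
z = 20281 × 1.0377 = 21046 m.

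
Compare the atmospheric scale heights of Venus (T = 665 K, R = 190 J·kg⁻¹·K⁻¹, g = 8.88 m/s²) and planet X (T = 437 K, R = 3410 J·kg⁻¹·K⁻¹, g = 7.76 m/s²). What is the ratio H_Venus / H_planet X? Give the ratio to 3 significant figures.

H_Venus/H_planet X ≈ 0.0741

H = RT/g for each body.
H_Venus = 190 × 665 / 8.88 = 14229 m.
H_planet X = 3410 × 437 / 7.76 = 192030 m.
H_Venus/H_planet X = 14229/192030 = 0.074098.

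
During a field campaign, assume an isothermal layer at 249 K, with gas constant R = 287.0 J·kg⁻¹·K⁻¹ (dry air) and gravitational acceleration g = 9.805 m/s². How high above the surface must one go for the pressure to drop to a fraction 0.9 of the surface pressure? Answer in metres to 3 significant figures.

z ≈ 768 m

Scale height: H = RT/g = 287.0 × 249 / 9.805 = 7288.4 m.
Set P/P₀ = exp(−z/H) = 0.9, so z = −H ln(0.9).
−ln(0.9) = 0.10536; z = 7288.4 × 0.10536 = 767.91 m.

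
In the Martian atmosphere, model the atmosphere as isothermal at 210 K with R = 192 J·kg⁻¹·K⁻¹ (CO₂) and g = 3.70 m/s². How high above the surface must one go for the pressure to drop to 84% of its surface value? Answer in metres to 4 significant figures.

z ≈ 1900 m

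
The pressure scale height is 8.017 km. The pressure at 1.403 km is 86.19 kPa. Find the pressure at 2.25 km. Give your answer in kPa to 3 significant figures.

P ≈ 77.5 kPa

Between two levels, P₂ = P₁ exp(−Δz/H) with Δz = z₂ − z₁.
Δz = 2250.0 − 1403.0 = 847.00 m; Δz/H = 847.00/8017.0 = 0.10565.
P₂ = 86.19 × exp(−0.10565) = 86.19 × 0.89974 = 77.549 kPa.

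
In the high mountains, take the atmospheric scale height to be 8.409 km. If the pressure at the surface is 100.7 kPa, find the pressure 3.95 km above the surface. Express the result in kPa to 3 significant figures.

P ≈ 63.0 kPa

Barometric formula: P = P₀ exp(−z/H).
z/H = 3950.0/8409.0 = 0.46973; exp(−0.46973) = 0.62517.
P = 100.7 × 0.62517 = 62.955 kPa.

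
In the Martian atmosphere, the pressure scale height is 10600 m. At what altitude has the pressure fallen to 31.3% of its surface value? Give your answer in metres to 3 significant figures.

z ≈ 12300 m

Set P/P₀ = exp(−z/H) = 0.313, so z = −H ln(0.313).
−ln(0.313) = 1.1616; z = 10600 × 1.1616 = 12313 m.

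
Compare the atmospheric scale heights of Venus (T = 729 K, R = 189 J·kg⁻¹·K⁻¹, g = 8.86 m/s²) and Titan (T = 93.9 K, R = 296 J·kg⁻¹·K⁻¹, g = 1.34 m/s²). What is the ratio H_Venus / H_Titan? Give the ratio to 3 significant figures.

H = RT/g for each body.
H_Venus = 189 × 729 / 8.86 = 15551 m.
H_Titan = 296 × 93.9 / 1.34 = 20742 m.
H_Venus/H_Titan = 15551/20742 = 0.74973.

H_Venus/H_Titan ≈ 0.750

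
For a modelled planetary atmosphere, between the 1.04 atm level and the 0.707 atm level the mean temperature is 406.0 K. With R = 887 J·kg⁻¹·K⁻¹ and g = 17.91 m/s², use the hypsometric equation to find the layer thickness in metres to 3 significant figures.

Hypsometric equation: Δz = (R T̄/g) ln(P₁/P₂).
R T̄/g = 887 × 406.0 / 17.91 = 20107 m.
ln(1.04/0.707) = ln(1.4710) = 0.38594.
Δz = 20107 × 0.38594 = 7760.1 m.

Δz ≈ 7760 m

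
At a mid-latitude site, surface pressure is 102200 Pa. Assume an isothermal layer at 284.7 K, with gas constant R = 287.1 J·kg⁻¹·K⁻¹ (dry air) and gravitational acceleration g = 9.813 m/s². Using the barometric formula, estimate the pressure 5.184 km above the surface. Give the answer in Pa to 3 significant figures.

P ≈ 54800 Pa

Scale height: H = RT/g = 287.1 × 284.7 / 9.813 = 8329.5 m.
Barometric formula: P = P₀ exp(−z/H).
z/H = 5184.0/8329.5 = 0.62237; exp(−0.62237) = 0.53667.
P = 102200 × 0.53667 = 54848 Pa.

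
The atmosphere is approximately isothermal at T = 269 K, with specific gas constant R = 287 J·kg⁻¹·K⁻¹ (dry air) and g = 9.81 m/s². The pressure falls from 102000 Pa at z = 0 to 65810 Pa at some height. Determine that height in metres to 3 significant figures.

z ≈ 3450 m

Scale height: H = RT/g = 287 × 269 / 9.81 = 7869.8 m.
Invert the barometric formula: z = H ln(P₀/P).
P₀/P = 102000/65810 = 1.5499; ln(1.5499) = 0.43819.
z = 7869.8 × 0.43819 = 3448.5 m.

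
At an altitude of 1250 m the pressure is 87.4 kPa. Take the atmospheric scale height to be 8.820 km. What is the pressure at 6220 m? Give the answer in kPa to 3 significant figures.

P ≈ 49.7 kPa

Between two levels, P₂ = P₁ exp(−Δz/H) with Δz = z₂ − z₁.
Δz = 6220.0 − 1250.0 = 4970.0 m; Δz/H = 4970.0/8820.0 = 0.56349.
P₂ = 87.4 × exp(−0.56349) = 87.4 × 0.56922 = 49.750 kPa.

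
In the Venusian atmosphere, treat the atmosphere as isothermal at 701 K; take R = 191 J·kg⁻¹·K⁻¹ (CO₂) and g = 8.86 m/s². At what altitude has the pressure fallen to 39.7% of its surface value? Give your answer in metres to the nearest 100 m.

z ≈ 14000 m

Scale height: H = RT/g = 191 × 701 / 8.86 = 15112 m.
Set P/P₀ = exp(−z/H) = 0.397, so z = −H ln(0.397).
−ln(0.397) = 0.92382; z = 15112 × 0.92382 = 13961 m.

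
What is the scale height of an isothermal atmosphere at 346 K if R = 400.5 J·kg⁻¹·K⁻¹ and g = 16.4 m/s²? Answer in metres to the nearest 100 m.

The scale height of an isothermal atmosphere is H = RT/g.
H = 400.5 × 346 / 16.4 = 138570/16.4 = 8449.4 m.

H ≈ 8400 m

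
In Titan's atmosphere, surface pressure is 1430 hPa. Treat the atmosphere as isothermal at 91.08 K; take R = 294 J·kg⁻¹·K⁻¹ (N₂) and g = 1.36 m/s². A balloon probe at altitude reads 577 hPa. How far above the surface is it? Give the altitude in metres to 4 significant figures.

Scale height: H = RT/g = 294 × 91.08 / 1.36 = 19689 m.
Invert the barometric formula: z = H ln(P₀/P).
P₀/P = 1430/577 = 2.4783; ln(2.4783) = 0.90757.
z = 19689 × 0.90757 = 17869 m.

z ≈ 17870 m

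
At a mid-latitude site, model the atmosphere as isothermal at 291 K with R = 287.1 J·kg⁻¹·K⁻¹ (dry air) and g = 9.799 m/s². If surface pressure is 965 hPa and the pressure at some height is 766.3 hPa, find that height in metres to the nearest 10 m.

Scale height: H = RT/g = 287.1 × 291 / 9.799 = 8526.0 m.
Invert the barometric formula: z = H ln(P₀/P).
P₀/P = 965/766.3 = 1.2593; ln(1.2593) = 0.23056.
z = 8526.0 × 0.23056 = 1965.8 m.

z ≈ 1970 m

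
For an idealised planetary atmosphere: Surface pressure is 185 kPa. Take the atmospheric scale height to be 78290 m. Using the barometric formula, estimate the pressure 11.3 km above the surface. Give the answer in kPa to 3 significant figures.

P ≈ 160 kPa

Barometric formula: P = P₀ exp(−z/H).
z/H = 11300/78290 = 0.14434; exp(−0.14434) = 0.86559.
P = 185 × 0.86559 = 160.13 kPa.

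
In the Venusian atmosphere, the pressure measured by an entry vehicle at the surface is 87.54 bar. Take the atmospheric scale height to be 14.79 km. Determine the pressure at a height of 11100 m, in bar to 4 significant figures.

P ≈ 41.33 bar

Barometric formula: P = P₀ exp(−z/H).
z/H = 11100/14790 = 0.75051; exp(−0.75051) = 0.47213.
P = 87.54 × 0.47213 = 41.330 bar.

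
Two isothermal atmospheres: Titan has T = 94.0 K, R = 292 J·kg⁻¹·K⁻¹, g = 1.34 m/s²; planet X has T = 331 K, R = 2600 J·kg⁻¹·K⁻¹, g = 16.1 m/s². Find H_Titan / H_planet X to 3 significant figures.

H = RT/g for each body.
H_Titan = 292 × 94.0 / 1.34 = 20484 m.
H_planet X = 2600 × 331 / 16.1 = 53453 m.
H_Titan/H_planet X = 20484/53453 = 0.38322.

H_Titan/H_planet X ≈ 0.383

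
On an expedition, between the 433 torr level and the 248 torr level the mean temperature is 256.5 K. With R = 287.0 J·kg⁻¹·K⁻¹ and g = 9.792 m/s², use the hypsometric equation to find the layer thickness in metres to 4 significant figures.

Hypsometric equation: Δz = (R T̄/g) ln(P₁/P₂).
R T̄/g = 287.0 × 256.5 / 9.792 = 7517.9 m.
ln(433/248) = ln(1.7460) = 0.55733.
Δz = 7517.9 × 0.55733 = 4190.0 m.

Δz ≈ 4190 m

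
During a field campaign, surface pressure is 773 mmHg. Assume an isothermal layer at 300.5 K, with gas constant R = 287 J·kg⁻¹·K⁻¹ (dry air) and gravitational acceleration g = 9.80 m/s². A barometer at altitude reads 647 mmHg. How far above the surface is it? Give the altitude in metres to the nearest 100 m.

z ≈ 1600 m

Scale height: H = RT/g = 287 × 300.5 / 9.80 = 8800.4 m.
Invert the barometric formula: z = H ln(P₀/P).
P₀/P = 773/647 = 1.1947; ln(1.1947) = 0.17790.
z = 8800.4 × 0.17790 = 1565.6 m.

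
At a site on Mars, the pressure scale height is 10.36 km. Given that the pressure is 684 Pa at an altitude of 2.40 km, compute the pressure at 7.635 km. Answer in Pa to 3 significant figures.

Between two levels, P₂ = P₁ exp(−Δz/H) with Δz = z₂ − z₁.
Δz = 7635.0 − 2400.0 = 5235.0 m; Δz/H = 5235.0/10360 = 0.50531.
P₂ = 684 × exp(−0.50531) = 684 × 0.60332 = 412.67 Pa.

P ≈ 413 Pa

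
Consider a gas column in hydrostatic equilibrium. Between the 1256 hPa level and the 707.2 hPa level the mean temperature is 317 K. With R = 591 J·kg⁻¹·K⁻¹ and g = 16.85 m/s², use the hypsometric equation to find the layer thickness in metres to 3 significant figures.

Hypsometric equation: Δz = (R T̄/g) ln(P₁/P₂).
R T̄/g = 591 × 317 / 16.85 = 11119 m.
ln(1256/707.2) = ln(1.7760) = 0.57436.
Δz = 11119 × 0.57436 = 6386.3 m.

Δz ≈ 6390 m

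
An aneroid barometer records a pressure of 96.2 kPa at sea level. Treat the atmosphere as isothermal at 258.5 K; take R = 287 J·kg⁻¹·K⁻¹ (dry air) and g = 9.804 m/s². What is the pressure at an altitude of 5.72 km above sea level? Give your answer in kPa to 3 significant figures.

P ≈ 45.2 kPa

Scale height: H = RT/g = 287 × 258.5 / 9.804 = 7567.3 m.
Barometric formula: P = P₀ exp(−z/H).
z/H = 5720.0/7567.3 = 0.75588; exp(−0.75588) = 0.46960.
P = 96.2 × 0.46960 = 45.176 kPa.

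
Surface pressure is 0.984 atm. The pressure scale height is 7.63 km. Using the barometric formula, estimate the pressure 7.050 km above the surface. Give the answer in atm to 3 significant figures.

P ≈ 0.391 atm

Barometric formula: P = P₀ exp(−z/H).
z/H = 7050.0/7630.0 = 0.92398; exp(−0.92398) = 0.39694.
P = 0.984 × 0.39694 = 0.39059 atm.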